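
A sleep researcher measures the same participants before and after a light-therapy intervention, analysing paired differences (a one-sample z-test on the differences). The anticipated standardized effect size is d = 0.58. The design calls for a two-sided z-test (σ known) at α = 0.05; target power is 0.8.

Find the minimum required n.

n = 24

Set Φ(δ − 1.960) = 0.8; then δ − 1.960 = Φ⁻¹(0.8) = 0.842, giving δ = 2.802.
(For δ > 0 the lower-tail rejection region contributes negligibly to power, so the one-term inversion is standard.)
δ = d·√n ⇒ n = (δ/d)² = (2.802 / 0.58)² = 23.33.
Round up to the next whole unit.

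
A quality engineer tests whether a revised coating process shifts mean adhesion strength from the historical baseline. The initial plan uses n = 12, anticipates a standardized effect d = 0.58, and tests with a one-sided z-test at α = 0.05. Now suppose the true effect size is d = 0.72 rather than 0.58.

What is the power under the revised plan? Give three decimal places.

Power ≈ 0.802

With d = 0.72: δ = d·√n = 0.72 × √12 = 2.4942. Critical value z_{0.05} = 1.645.
Revised power = Φ(δ − 1.645) = Φ(0.849) = 0.8021.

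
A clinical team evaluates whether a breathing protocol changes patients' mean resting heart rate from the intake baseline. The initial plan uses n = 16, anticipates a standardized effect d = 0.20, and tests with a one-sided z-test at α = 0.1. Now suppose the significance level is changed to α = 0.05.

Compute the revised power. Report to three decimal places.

δ = d·√n = 0.20 × √16 = 0.8000 (unchanged). New critical value: z_{0.05} = 1.645.
Revised power = Φ(δ − 1.645) = Φ(-0.845) = 0.1991.

Power ≈ 0.199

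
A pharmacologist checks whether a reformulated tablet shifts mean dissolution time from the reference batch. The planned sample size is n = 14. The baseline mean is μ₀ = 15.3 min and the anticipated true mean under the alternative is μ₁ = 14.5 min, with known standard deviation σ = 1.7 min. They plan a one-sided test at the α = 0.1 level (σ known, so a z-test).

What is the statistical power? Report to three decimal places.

Power ≈ 0.684

Standardized effect: d = |μ₁ − μ₀| / σ = |14.5 − 15.3| / 1.7 = 0.4706
Noncentrality parameter: δ = d·√n = 0.4706 × √14 = 1.7608
Critical value for a one-sided test at α = 0.1: z_α = 1.282.
Power = P(Z > 1.282 − δ) = Φ(0.479) = 0.6841.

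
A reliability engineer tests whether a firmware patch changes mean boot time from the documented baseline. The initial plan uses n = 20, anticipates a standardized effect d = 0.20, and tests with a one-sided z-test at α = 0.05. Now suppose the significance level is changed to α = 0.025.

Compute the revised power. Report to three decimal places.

Power ≈ 0.143

δ = d·√n = 0.20 × √20 = 0.8944 (unchanged). New critical value: z_{0.025} = 1.960.
Revised power = Φ(δ − 1.960) = Φ(-1.066) = 0.1433.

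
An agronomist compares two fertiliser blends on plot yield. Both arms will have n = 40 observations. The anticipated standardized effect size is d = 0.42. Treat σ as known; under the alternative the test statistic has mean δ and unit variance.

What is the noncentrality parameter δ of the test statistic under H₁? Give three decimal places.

δ = d·√(n/2) = 0.42 × √(40/2) = 1.8783

δ ≈ 1.878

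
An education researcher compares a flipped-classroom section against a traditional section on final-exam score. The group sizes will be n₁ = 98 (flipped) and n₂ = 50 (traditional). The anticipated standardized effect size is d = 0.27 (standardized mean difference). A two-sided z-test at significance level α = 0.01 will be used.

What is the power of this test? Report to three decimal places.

Noncentrality parameter: δ = d / √(1/n₁ + 1/n₂) = 0.27 / √(1/98 + 1/50) = 1.5536
Two-sided α = 0.01 → critical value z_{0.005} = 2.576.
Power = Φ(δ − 2.576) + Φ(−δ − 2.576) = Φ(-1.022) + Φ(-4.129) = 0.1533 + 0.0000 = 0.1533.

Power ≈ 0.153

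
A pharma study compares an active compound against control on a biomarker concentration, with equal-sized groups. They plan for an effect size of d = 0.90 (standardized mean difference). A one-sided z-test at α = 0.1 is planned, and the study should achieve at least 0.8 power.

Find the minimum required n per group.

For power 0.8 need Φ(δ − z_{0.1}) = 0.8, so δ = z_{0.1} + z_{0.20} = 1.282 + 0.842 = 2.123.
δ = d·√(n/2) ⇒ n = 2(δ/d)² = 2 × (2.123 / 0.90)² = 11.13.
Round up to the next whole unit.

n = 12 per group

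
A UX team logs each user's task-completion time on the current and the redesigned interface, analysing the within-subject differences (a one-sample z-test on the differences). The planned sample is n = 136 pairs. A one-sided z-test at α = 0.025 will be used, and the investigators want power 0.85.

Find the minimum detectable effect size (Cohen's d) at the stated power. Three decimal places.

Required noncentrality: δ = z_{0.025} + z_{0.15} = 1.960 + 1.036 = 2.996.
δ = d·√n ⇒ d = δ/√n = 2.996/√136 = 0.2569.

d ≈ 0.257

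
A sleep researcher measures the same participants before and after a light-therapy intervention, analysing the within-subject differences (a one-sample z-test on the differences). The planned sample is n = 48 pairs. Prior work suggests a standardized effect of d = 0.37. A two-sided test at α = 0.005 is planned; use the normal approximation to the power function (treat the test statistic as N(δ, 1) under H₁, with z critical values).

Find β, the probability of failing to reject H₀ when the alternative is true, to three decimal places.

Noncentrality parameter: δ = d·√n = 0.37 × √48 = 2.5634
Critical value for a two-sided test at α = 0.005: z_{α/2} = 2.807.
Power = Φ(δ − 2.807) + Φ(−δ − 2.807) = Φ(-0.244) + Φ(-5.370) = 0.4038 + 0.0000 = 0.4038.
Type II error: β = 1 − power = 1 − 0.4038 = 0.5962.

β ≈ 0.596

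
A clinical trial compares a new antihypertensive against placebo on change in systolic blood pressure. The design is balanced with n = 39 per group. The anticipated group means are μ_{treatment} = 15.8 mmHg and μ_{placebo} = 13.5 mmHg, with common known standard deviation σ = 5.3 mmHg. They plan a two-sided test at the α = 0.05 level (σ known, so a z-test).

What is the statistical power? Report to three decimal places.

Power ≈ 0.483

Standardized effect: d = |μ_{treatment} − μ_{placebo}| / σ = |15.8 − 13.5| / 5.3 = 0.4340
Noncentrality parameter: δ = d·√(n/2) = 0.4340 × √(39/2) = 1.9163
Two-sided α = 0.05 → critical value z_{0.025} = 1.960.
Power = Φ(δ − 1.960) + Φ(−δ − 1.960) = Φ(-0.044) + Φ(-3.876) = 0.4826 + 0.0001 = 0.4826.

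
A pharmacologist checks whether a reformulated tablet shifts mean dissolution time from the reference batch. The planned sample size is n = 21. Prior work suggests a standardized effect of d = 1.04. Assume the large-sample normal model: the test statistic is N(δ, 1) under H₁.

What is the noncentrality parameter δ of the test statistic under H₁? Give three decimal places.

δ = d·√n = 1.04 × √21 = 4.7659

δ ≈ 4.766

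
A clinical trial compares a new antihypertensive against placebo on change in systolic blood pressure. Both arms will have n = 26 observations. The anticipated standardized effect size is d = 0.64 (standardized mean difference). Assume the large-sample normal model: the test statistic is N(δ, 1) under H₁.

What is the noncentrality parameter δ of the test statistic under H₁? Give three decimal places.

δ ≈ 2.308

δ = d·√(n/2) = 0.64 × √(26/2) = 2.3076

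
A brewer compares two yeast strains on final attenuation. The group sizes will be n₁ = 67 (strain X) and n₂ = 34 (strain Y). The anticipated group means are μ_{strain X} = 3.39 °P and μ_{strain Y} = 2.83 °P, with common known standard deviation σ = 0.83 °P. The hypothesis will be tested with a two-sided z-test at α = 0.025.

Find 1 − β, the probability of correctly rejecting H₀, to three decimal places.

Power ≈ 0.832

Standardized effect: d = |μ_{strain X} − μ_{strain Y}| / σ = |3.39 − 2.83| / 0.83 = 0.6747
Noncentrality parameter: δ = d / √(1/n₁ + 1/n₂) = 0.6747 / √(1/67 + 1/34) = 3.2042
Critical value for a two-sided test at α = 0.025: z_{α/2} = 2.241.
Power = Φ(δ − 2.241) + Φ(−δ − 2.241) = Φ(0.963) + Φ(-5.446) = 0.8322 + 0.0000 = 0.8322.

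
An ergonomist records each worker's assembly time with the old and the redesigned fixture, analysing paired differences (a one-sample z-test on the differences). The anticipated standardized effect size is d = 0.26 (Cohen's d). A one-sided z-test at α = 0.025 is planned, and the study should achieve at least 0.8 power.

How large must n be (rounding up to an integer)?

n = 117

Set Φ(δ − 1.960) = 0.8; then δ − 1.960 = Φ⁻¹(0.8) = 0.842, giving δ = 2.802.
δ = d·√n ⇒ n = (δ/d)² = (2.802 / 0.26)² = 116.11.
Rounding up, n = 117.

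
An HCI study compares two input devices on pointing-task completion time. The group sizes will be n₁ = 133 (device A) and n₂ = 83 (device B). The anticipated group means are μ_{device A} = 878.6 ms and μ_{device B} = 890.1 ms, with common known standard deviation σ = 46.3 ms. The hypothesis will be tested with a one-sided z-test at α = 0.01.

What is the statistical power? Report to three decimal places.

Power ≈ 0.291

Standardized effect: d = |μ_{device A} − μ_{device B}| / σ = |878.6 − 890.1| / 46.3 = 0.2484
Noncentrality parameter: δ = d / √(1/n₁ + 1/n₂) = 0.2484 / √(1/133 + 1/83) = 1.7756
Critical value for a one-sided test at α = 0.01: z_α = 2.326.
Power = Φ(δ − 2.326) = Φ(-0.551) = 0.2909.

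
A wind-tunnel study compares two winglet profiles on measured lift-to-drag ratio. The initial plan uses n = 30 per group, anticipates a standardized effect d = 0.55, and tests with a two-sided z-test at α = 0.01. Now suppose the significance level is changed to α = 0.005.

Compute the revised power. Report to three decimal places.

Power ≈ 0.249

δ = d·√(n/2) = 0.55 × √(30/2) = 2.1301 (unchanged). New critical value: z_{0.0025} = 2.807.
Revised power = Φ(δ − 2.807) + Φ(−δ − 2.807) = Φ(-0.677) + Φ(-4.937) = 0.2492 + 0.0000 = 0.2492.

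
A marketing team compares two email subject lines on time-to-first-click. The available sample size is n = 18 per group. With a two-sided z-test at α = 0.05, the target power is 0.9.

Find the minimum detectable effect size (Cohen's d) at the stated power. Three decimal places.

d ≈ 1.081

Need Φ(δ − 1.960) = 0.9, so δ = 1.960 + 1.282 = 3.242.
(The second rejection-region term Φ(−δ − z_{α/2}) is negligible and dropped.)
δ = d·√(n/2) ⇒ d = δ/√(n/2) = 3.242/√(18/2) = 1.0805.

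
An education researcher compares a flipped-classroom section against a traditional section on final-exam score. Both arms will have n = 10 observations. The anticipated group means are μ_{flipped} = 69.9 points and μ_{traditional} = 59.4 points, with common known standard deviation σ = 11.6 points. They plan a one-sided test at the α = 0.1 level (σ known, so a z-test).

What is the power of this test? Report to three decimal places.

Power ≈ 0.771

Standardized effect: d = |μ_{flipped} − μ_{traditional}| / σ = |69.9 − 59.4| / 11.6 = 0.9052
Noncentrality parameter: λ = d·√(n/2) = 0.9052 × √(10/2) = 2.0240
One-sided α = 0.1 → critical value z_{0.1} = 1.282.
Power = Φ(λ − 1.282) = Φ(0.742) = 0.7711.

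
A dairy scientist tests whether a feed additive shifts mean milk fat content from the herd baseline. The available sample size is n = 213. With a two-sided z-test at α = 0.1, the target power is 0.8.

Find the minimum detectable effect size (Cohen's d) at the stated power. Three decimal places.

d ≈ 0.170

Need Φ(δ − 1.645) = 0.8, so δ = 1.645 + 0.842 = 2.486.
(The second rejection-region term Φ(−δ − z_{α/2}) is negligible and dropped.)
δ = d·√n ⇒ d = δ/√n = 2.486/√213 = 0.1704.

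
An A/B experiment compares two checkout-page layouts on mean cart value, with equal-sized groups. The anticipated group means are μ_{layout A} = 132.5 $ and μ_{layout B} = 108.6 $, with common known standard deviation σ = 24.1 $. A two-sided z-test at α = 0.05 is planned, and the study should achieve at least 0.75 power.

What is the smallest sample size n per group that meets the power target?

n = 15 per group

Standardized effect: d = |μ_{layout A} − μ_{layout B}| / σ = |132.5 − 108.6| / 24.1 = 0.9917
For power 0.75 need Φ(δ − z_{0.025}) = 0.75, so δ = z_{0.025} + z_{0.25} = 1.960 + 0.674 = 2.634.
(For δ > 0 the lower-tail rejection region contributes negligibly to power, so the one-term inversion is standard.)
δ = d·√(n/2) ⇒ n = 2(δ/d)² = 2 × (2.634 / 0.9917)² = 14.11.
Round up to the next whole unit.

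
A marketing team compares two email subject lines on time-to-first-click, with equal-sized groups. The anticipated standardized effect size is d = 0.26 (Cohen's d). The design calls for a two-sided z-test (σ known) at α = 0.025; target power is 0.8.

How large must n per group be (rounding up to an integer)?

n = 282 per group

For power 0.8 need Φ(δ − z_{0.0125}) = 0.8, so δ = z_{0.0125} + z_{0.20} = 2.241 + 0.842 = 3.083.
(For δ > 0 the lower-tail rejection region contributes negligibly to power, so the one-term inversion is standard.)
δ = d·√(n/2) ⇒ n = 2(δ/d)² = 2 × (3.083 / 0.26)² = 281.21.
Round up to the next whole unit.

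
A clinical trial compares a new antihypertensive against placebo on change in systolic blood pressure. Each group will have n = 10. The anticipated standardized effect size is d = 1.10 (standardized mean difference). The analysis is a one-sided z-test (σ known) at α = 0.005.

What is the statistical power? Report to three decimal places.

Power ≈ 0.454

Noncentrality parameter: λ = d·√(n/2) = 1.10 × √(10/2) = 2.4597
Critical value for a one-sided test at α = 0.005: z_α = 2.576.
Power = P(Z > 2.576 − λ) = Φ(-0.116) = 0.4538.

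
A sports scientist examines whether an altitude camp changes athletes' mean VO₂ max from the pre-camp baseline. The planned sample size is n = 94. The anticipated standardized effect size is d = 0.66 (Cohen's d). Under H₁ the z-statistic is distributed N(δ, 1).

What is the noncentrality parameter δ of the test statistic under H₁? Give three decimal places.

δ ≈ 6.399

The noncentrality parameter scales effect size by the design's sample-size factor: δ = d·√n = 0.66 × √94 = 6.3989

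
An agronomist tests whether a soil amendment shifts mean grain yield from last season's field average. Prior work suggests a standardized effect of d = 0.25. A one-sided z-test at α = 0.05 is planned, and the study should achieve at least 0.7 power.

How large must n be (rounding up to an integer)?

Set Φ(δ − 1.645) = 0.7; then δ − 1.645 = Φ⁻¹(0.7) = 0.524, giving δ = 2.169.
δ = d·√n ⇒ n = (δ/d)² = (2.169 / 0.25)² = 75.29.
Round up to the next whole unit.

n = 76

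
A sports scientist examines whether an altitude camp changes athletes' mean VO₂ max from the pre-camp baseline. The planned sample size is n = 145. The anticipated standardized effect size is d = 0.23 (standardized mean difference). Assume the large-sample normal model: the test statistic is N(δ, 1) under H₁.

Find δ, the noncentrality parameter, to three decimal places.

The noncentrality parameter scales effect size by the design's sample-size factor: δ = d·√n = 0.23 × √145 = 2.7696

δ ≈ 2.770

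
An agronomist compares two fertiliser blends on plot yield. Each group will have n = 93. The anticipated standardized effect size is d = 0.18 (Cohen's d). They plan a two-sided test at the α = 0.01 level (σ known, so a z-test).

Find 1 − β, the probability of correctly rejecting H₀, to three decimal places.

Power ≈ 0.089

Noncentrality parameter: δ = d·√(n/2) = 0.18 × √(93/2) = 1.2274
Two-sided α = 0.01 → critical value z_{0.005} = 2.576.
Power = Φ(δ − 2.576) + Φ(−δ − 2.576) = Φ(-1.348) + Φ(-3.803) = 0.0888 + 0.0001 = 0.0888.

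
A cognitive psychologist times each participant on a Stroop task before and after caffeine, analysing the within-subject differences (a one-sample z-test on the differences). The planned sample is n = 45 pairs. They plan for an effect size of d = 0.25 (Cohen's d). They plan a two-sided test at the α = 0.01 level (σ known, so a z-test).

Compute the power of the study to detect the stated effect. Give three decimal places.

Power ≈ 0.184

Noncentrality parameter: δ = d·√n = 0.25 × √45 = 1.6771
Two-sided α = 0.01 → critical value z_{0.005} = 2.576.
Power = Φ(δ − 2.576) + Φ(−δ − 2.576) = Φ(-0.899) + Φ(-4.253) = 0.1844 + 0.0000 = 0.1844.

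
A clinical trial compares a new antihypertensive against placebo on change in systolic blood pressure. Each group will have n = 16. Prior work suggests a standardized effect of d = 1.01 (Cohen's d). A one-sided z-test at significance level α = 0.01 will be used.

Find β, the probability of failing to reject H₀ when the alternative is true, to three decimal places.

β ≈ 0.298

Noncentrality parameter: δ = d·√(n/2) = 1.01 × √(16/2) = 2.8567
One-sided α = 0.01 → critical value z_{0.01} = 2.326.
Power = Φ(δ − 2.326) = Φ(0.530) = 0.7021.
Type II error: β = 1 − power = 1 − 0.7021 = 0.2979.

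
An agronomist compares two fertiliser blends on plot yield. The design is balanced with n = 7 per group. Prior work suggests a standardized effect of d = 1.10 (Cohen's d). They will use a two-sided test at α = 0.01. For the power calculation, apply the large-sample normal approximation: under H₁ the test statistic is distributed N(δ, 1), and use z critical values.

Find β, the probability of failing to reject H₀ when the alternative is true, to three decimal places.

β ≈ 0.698

Noncentrality parameter: δ = d·√(n/2) = 1.10 × √(7/2) = 2.0579
Two-sided α = 0.01 → critical value z_{0.005} = 2.576.
Power = Φ(δ − 2.576) + Φ(−δ − 2.576) = Φ(-0.518) + Φ(-4.634) = 0.3023 + 0.0000 = 0.3023.
Type II error: β = 1 − power = 1 − 0.3023 = 0.6977.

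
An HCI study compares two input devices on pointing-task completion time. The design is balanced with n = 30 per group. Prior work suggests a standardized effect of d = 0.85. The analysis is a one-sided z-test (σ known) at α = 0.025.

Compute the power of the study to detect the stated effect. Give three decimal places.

Noncentrality parameter: λ = d·√(n/2) = 0.85 × √(30/2) = 3.2920
One-sided α = 0.025 → critical value z_{0.025} = 1.960.
Power = Φ(λ − 1.960) = Φ(1.332) = 0.9086.

Power ≈ 0.909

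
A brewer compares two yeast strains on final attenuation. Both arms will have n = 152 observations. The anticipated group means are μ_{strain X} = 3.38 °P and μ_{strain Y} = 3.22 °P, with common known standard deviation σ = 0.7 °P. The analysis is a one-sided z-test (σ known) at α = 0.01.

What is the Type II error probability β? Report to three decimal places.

β ≈ 0.631

Standardized effect: d = |μ_{strain X} − μ_{strain Y}| / σ = |3.38 − 3.22| / 0.7 = 0.2286
Noncentrality parameter: δ = d·√(n/2) = 0.2286 × √(152/2) = 1.9926
One-sided α = 0.01 → critical value z_{0.01} = 2.326.
Power = P(Z > 2.326 − δ) = Φ(-0.334) = 0.3693.
Type II error: β = 1 − power = 1 − 0.3693 = 0.6307.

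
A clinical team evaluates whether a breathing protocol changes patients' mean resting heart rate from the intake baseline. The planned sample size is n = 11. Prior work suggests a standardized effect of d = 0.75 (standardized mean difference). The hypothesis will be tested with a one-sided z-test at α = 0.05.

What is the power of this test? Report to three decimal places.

Power ≈ 0.800

Noncentrality parameter: δ = d·√n = 0.75 × √11 = 2.4875
Critical value for a one-sided test at α = 0.05: z_α = 1.645.
Power = P(Z > 1.645 − δ) = Φ(0.843) = 0.8003.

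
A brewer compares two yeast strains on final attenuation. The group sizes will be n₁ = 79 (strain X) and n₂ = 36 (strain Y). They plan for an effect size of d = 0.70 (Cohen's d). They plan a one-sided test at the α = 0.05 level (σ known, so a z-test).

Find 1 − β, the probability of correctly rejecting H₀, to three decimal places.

Noncentrality parameter: δ = d / √(1/n₁ + 1/n₂) = 0.70 / √(1/79 + 1/36) = 3.4811
Critical value for a one-sided test at α = 0.05: z_α = 1.645.
Power = P(Z > 1.645 − δ) = Φ(1.836) = 0.9668.

Power ≈ 0.967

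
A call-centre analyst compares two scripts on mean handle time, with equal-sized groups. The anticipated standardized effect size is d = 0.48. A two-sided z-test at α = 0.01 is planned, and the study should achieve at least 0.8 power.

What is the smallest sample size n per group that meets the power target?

For power 0.8 need Φ(δ − z_{0.005}) = 0.8, so δ = z_{0.005} + z_{0.20} = 2.576 + 0.842 = 3.417.
(For δ > 0 the lower-tail rejection region contributes negligibly to power, so the one-term inversion is standard.)
δ = d·√(n/2) ⇒ n = 2(δ/d)² = 2 × (3.417 / 0.48)² = 101.38.
Rounding up, n = 102 per group.

n = 102 per group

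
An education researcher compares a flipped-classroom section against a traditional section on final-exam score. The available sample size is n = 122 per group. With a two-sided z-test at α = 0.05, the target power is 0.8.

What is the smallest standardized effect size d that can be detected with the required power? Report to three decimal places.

d ≈ 0.359

Required noncentrality: δ = z_{0.025} + z_{0.20} = 1.960 + 0.842 = 2.802.
(The second rejection-region term Φ(−δ − z_{α/2}) is negligible and dropped.)
δ = d·√(n/2) ⇒ d = δ/√(n/2) = 2.802/√(122/2) = 0.3587.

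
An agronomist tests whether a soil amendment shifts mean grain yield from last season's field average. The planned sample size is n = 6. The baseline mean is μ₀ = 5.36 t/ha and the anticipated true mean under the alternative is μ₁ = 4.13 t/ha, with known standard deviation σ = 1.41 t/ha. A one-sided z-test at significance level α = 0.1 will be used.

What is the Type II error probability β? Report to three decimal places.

Standardized effect: d = |μ₁ − μ₀| / σ = |4.13 − 5.36| / 1.41 = 0.8723
Noncentrality parameter: λ = d·√n = 0.8723 × √6 = 2.1368
Critical value for a one-sided test at α = 0.1: z_α = 1.282.
Power = P(Z > 1.282 − λ) = Φ(0.855) = 0.8038.
Type II error: β = 1 − power = 1 − 0.8038 = 0.1962.

β ≈ 0.196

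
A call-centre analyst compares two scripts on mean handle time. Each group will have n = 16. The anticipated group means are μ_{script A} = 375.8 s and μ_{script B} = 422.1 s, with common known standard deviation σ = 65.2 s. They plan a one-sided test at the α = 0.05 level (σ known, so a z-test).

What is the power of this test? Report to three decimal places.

Power ≈ 0.642

Standardized effect: d = |μ_{script A} − μ_{script B}| / σ = |375.8 − 422.1| / 65.2 = 0.7101
Noncentrality parameter: δ = d·√(n/2) = 0.7101 × √(16/2) = 2.0085
One-sided α = 0.05 → critical value z_{0.05} = 1.645.
Power = P(Z > 1.645 − δ) = Φ(0.364) = 0.6420.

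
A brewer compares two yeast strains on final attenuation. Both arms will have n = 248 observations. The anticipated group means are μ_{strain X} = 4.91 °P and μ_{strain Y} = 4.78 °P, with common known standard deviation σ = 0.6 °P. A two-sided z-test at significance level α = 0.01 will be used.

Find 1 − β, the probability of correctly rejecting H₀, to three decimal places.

Power ≈ 0.435

Standardized effect: d = |μ_{strain X} − μ_{strain Y}| / σ = |4.91 − 4.78| / 0.6 = 0.2167
Noncentrality parameter: δ = d·√(n/2) = 0.2167 × √(248/2) = 2.4127
Two-sided α = 0.01 → critical value z_{0.005} = 2.576.
Power = Φ(δ − 2.576) + Φ(−δ − 2.576) = Φ(-0.163) + Φ(-4.989) = 0.4352 + 0.0000 = 0.4352.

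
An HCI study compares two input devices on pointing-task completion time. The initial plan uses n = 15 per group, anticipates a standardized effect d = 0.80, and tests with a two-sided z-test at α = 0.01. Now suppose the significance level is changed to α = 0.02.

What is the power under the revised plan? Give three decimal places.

Power ≈ 0.446

δ = d·√(n/2) = 0.80 × √(15/2) = 2.1909 (unchanged). New critical value: z_{0.01} = 2.326.
Revised power = Φ(δ − 2.326) + Φ(−δ − 2.326) = Φ(-0.135) + Φ(-4.517) = 0.4461 + 0.0000 = 0.4461.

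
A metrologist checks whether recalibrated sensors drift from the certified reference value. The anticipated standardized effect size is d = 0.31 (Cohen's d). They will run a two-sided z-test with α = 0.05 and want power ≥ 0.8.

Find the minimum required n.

For power 0.8 need Φ(δ − z_{0.025}) = 0.8, so δ = z_{0.025} + z_{0.20} = 1.960 + 0.842 = 2.802.
(Ignoring the negligible lower-tail rejection probability gives the usual closed-form inversion.)
δ = d·√n ⇒ n = (δ/d)² = (2.802 / 0.31)² = 81.67.
Rounding up, n = 82.

n = 82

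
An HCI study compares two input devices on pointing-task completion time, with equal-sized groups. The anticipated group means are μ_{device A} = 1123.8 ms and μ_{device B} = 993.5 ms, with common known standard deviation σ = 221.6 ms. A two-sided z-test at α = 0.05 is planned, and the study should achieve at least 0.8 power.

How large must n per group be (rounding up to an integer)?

n = 46 per group

Standardized effect: d = |μ_{device A} − μ_{device B}| / σ = |1123.8 − 993.5| / 221.6 = 0.5880
Set Φ(δ − 1.960) = 0.8; then δ − 1.960 = Φ⁻¹(0.8) = 0.842, giving δ = 2.802.
(Ignoring the negligible lower-tail rejection probability gives the usual closed-form inversion.)
δ = d·√(n/2) ⇒ n = 2(δ/d)² = 2 × (2.802 / 0.5880)² = 45.40.
Round up to the next whole unit.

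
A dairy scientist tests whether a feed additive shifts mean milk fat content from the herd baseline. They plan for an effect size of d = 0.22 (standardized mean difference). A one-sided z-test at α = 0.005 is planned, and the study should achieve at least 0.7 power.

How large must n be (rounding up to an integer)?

For power 0.7 need Φ(δ − z_{0.005}) = 0.7, so δ = z_{0.005} + z_{0.30} = 2.576 + 0.524 = 3.100.
δ = d·√n ⇒ n = (δ/d)² = (3.100 / 0.22)² = 198.58.
Round up to the next whole unit.

n = 199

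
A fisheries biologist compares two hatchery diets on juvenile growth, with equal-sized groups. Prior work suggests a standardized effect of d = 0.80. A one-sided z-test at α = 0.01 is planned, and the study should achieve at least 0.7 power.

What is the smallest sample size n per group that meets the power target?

For power 0.7 need Φ(δ − z_{0.01}) = 0.7, so δ = z_{0.01} + z_{0.30} = 2.326 + 0.524 = 2.851.
δ = d·√(n/2) ⇒ n = 2(δ/d)² = 2 × (2.851 / 0.80)² = 25.40.
Round up to the next whole unit.

n = 26 per group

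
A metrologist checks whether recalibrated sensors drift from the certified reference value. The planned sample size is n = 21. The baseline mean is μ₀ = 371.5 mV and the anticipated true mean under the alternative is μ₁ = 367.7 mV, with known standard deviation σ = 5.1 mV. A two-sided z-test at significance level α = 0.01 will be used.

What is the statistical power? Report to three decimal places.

Power ≈ 0.799

Standardized effect: d = |μ₁ − μ₀| / σ = |367.7 − 371.5| / 5.1 = 0.7451
Noncentrality parameter: δ = d·√n = 0.7451 × √21 = 3.4145
Two-sided α = 0.01 → critical value z_{0.005} = 2.576.
Power = Φ(δ − 2.576) + Φ(−δ − 2.576) = Φ(0.839) + Φ(-5.990) = 0.7992 + 0.0000 = 0.7992.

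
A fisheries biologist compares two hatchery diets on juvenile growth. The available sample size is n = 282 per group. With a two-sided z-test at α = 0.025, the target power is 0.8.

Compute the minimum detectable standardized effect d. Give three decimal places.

d ≈ 0.260

Required noncentrality: δ = z_{0.0125} + z_{0.20} = 2.241 + 0.842 = 3.083.
(The second rejection-region term Φ(−δ − z_{α/2}) is negligible and dropped.)
δ = d·√(n/2) ⇒ d = δ/√(n/2) = 3.083/√(282/2) = 0.2596.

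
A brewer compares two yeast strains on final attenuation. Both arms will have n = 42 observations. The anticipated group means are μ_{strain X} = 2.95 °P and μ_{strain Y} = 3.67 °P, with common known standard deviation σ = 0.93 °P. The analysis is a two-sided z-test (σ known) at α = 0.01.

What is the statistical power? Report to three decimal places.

Standardized effect: d = |μ_{strain X} − μ_{strain Y}| / σ = |2.95 − 3.67| / 0.93 = 0.7742
Noncentrality parameter: δ = d·√(n/2) = 0.7742 × √(42/2) = 3.5478
Two-sided α = 0.01 → critical value z_{0.005} = 2.576.
Power = Φ(δ − 2.576) + Φ(−δ − 2.576) = Φ(0.972) + Φ(-6.124) = 0.8345 + 0.0000 = 0.8345.

Power ≈ 0.834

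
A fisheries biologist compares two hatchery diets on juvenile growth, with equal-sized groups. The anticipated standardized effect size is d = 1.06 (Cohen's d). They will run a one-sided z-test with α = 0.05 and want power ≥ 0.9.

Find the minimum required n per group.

Set Φ(δ − 1.645) = 0.9; then δ − 1.645 = Φ⁻¹(0.9) = 1.282, giving δ = 2.926.
δ = d·√(n/2) ⇒ n = 2(δ/d)² = 2 × (2.926 / 1.06)² = 15.24.
Round up to the next whole unit.

n = 16 per group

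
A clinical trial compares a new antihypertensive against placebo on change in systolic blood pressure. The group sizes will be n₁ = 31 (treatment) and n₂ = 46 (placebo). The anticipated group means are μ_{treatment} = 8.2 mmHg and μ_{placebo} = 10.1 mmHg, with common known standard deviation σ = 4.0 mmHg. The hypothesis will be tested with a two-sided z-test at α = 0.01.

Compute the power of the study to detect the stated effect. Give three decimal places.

Standardized effect: d = |μ_{treatment} − μ_{placebo}| / σ = |8.2 − 10.1| / 4.0 = 0.4750
Noncentrality parameter: δ = d / √(1/n₁ + 1/n₂) = 0.4750 / √(1/31 + 1/46) = 2.0441
Two-sided α = 0.01 → critical value z_{0.005} = 2.576.
Power = Φ(δ − 2.576) + Φ(−δ − 2.576) = Φ(-0.532) + Φ(-4.620) = 0.2975 + 0.0000 = 0.2975.

Power ≈ 0.297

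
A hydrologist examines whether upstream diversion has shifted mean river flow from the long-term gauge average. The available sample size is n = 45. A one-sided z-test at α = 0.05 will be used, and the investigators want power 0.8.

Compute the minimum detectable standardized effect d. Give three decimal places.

Required noncentrality: δ = z_{0.05} + z_{0.20} = 1.645 + 0.842 = 2.486.
δ = d·√n ⇒ d = δ/√n = 2.486/√45 = 0.3707.

d ≈ 0.371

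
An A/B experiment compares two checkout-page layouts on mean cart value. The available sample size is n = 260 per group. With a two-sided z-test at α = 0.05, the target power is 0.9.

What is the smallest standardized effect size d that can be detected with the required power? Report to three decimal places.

Required noncentrality: δ = z_{0.025} + z_{0.10} = 1.960 + 1.282 = 3.242.
(Lower-tail contribution to power is negligible for δ > 0.)
δ = d·√(n/2) ⇒ d = δ/√(n/2) = 3.242/√(260/2) = 0.2843.

d ≈ 0.284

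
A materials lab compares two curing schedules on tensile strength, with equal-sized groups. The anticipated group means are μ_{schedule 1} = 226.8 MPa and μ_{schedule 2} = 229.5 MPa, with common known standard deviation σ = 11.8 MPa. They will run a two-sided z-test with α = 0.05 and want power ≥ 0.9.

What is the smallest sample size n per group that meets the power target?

n = 402 per group

Standardized effect: d = |μ_{schedule 1} − μ_{schedule 2}| / σ = |226.8 − 229.5| / 11.8 = 0.2288
Set Φ(δ − 1.960) = 0.9; then δ − 1.960 = Φ⁻¹(0.9) = 1.282, giving δ = 3.242.
(Ignoring the negligible lower-tail rejection probability gives the usual closed-form inversion.)
δ = d·√(n/2) ⇒ n = 2(δ/d)² = 2 × (3.242 / 0.2288)² = 401.39.
Round up to the next whole unit.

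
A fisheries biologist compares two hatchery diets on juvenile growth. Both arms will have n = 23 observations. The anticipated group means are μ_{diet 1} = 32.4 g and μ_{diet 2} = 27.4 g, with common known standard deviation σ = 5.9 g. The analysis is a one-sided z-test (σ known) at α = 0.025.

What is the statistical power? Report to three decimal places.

Standardized effect: d = |μ_{diet 1} − μ_{diet 2}| / σ = |32.4 − 27.4| / 5.9 = 0.8475
Noncentrality parameter: δ = d·√(n/2) = 0.8475 × √(23/2) = 2.8739
One-sided α = 0.025 → critical value z_{0.025} = 1.960.
Power = P(Z > 1.960 − δ) = Φ(0.914) = 0.8196.

Power ≈ 0.820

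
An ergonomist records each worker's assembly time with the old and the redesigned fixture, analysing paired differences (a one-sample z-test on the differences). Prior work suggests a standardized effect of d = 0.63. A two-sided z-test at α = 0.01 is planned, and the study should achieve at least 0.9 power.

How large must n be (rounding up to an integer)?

For power 0.9 need Φ(δ − z_{0.005}) = 0.9, so δ = z_{0.005} + z_{0.10} = 2.576 + 1.282 = 3.857.
(For δ > 0 the lower-tail rejection region contributes negligibly to power, so the one-term inversion is standard.)
δ = d·√n ⇒ n = (δ/d)² = (3.857 / 0.63)² = 37.49.
Round up to the next whole unit.

n = 38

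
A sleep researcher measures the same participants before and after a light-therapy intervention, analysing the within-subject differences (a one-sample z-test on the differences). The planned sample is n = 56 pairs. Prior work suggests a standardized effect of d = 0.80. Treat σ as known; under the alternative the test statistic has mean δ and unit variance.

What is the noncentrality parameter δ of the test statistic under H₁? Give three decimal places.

δ = d·√n = 0.80 × √56 = 5.9867

δ ≈ 5.987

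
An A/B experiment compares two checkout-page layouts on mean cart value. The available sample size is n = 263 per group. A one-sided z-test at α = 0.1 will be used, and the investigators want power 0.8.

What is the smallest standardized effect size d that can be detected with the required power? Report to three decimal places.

Need Φ(δ − 1.282) = 0.8, so δ = 1.282 + 0.842 = 2.123.
δ = d·√(n/2) ⇒ d = δ/√(n/2) = 2.123/√(263/2) = 0.1851.

d ≈ 0.185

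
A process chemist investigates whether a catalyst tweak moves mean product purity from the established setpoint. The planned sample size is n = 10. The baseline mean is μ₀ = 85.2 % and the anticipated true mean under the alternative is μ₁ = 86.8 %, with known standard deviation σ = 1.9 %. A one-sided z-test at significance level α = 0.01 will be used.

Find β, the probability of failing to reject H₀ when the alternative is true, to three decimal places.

β ≈ 0.368

Standardized effect: d = |μ₁ − μ₀| / σ = |86.8 − 85.2| / 1.9 = 0.8421
Noncentrality parameter: δ = d·√n = 0.8421 × √10 = 2.6630
Critical value for a one-sided test at α = 0.01: z_α = 2.326.
Power = Φ(δ − 2.326) = Φ(0.337) = 0.6318.
Type II error: β = 1 − power = 1 − 0.6318 = 0.3682.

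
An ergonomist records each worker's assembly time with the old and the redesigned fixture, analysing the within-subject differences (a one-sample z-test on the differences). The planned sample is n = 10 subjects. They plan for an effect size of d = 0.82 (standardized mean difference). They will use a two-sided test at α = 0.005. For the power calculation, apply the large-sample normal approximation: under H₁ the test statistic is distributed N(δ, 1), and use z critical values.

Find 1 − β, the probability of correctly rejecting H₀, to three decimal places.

Noncentrality parameter: δ = d·√n = 0.82 × √10 = 2.5931
Critical value for a two-sided test at α = 0.005: z_{α/2} = 2.807.
Power = Φ(δ − 2.807) + Φ(−δ − 2.807) = Φ(-0.214) + Φ(-5.400) = 0.4153 + 0.0000 = 0.4153.

Power ≈ 0.415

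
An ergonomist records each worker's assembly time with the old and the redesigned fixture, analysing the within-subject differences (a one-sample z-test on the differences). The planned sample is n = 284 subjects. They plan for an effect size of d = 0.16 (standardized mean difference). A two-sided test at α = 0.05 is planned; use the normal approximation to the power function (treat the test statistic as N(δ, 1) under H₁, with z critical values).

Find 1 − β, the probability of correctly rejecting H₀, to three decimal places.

Noncentrality parameter: δ = d·√n = 0.16 × √284 = 2.6964
Two-sided α = 0.05 → critical value z_{0.025} = 1.960.
Power = Φ(δ − 1.960) + Φ(−δ − 1.960) = Φ(0.736) + Φ(-4.656) = 0.7693 + 0.0000 = 0.7693.

Power ≈ 0.769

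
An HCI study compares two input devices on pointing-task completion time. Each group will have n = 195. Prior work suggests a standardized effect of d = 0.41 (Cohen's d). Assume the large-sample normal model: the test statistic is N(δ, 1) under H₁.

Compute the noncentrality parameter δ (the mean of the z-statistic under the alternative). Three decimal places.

δ = d·√(n/2) = 0.41 × √(195/2) = 4.0484

δ ≈ 4.048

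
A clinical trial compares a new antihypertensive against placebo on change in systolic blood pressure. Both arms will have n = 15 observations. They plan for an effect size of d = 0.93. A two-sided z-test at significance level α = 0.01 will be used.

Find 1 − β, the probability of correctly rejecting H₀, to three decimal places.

Noncentrality parameter: λ = d·√(n/2) = 0.93 × √(15/2) = 2.5469
Two-sided α = 0.01 → critical value z_{0.005} = 2.576.
Power = Φ(λ − 2.576) + Φ(−λ − 2.576) = Φ(-0.029) + Φ(-5.123) = 0.4885 + 0.0000 = 0.4885.

Power ≈ 0.488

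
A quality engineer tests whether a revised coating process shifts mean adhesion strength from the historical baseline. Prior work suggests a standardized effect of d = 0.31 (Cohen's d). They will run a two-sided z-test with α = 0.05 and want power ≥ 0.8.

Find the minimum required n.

For power 0.8 need Φ(δ − z_{0.025}) = 0.8, so δ = z_{0.025} + z_{0.20} = 1.960 + 0.842 = 2.802.
(Ignoring the negligible lower-tail rejection probability gives the usual closed-form inversion.)
δ = d·√n ⇒ n = (δ/d)² = (2.802 / 0.31)² = 81.67.
Round up to the next whole unit.

n = 82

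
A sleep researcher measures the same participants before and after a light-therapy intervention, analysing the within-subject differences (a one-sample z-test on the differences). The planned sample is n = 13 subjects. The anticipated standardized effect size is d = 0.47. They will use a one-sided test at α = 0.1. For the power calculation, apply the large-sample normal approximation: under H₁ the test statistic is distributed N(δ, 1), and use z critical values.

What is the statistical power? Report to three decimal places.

Power ≈ 0.660

Noncentrality parameter: δ = d·√n = 0.47 × √13 = 1.6946
One-sided α = 0.1 → critical value z_{0.1} = 1.282.
Power = Φ(δ − 1.282) = Φ(0.413) = 0.6602.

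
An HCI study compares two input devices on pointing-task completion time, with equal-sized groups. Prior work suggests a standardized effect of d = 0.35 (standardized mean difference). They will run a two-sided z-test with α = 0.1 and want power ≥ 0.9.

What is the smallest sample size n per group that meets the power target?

Set Φ(δ − 1.645) = 0.9; then δ − 1.645 = Φ⁻¹(0.9) = 1.282, giving δ = 2.926.
(The Φ(−δ − z_{α/2}) term is vanishingly small for δ > 0 and is dropped in the standard sample-size formula.)
δ = d·√(n/2) ⇒ n = 2(δ/d)² = 2 × (2.926 / 0.35)² = 139.82.
Round up to the next whole unit.

n = 140 per group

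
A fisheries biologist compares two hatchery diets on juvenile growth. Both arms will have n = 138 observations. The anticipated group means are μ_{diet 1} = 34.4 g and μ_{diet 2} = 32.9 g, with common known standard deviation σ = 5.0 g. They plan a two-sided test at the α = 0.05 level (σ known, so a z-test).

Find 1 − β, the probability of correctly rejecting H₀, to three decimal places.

Power ≈ 0.703

Standardized effect: d = |μ_{diet 1} − μ_{diet 2}| / σ = |34.4 − 32.9| / 5.0 = 0.3000
Noncentrality parameter: δ = d·√(n/2) = 0.3000 × √(138/2) = 2.4920
Critical value for a two-sided test at α = 0.05: z_{α/2} = 1.960.
Power = Φ(δ − 1.960) + Φ(−δ − 1.960) = Φ(0.532) + Φ(-4.452) = 0.7026 + 0.0000 = 0.7026.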